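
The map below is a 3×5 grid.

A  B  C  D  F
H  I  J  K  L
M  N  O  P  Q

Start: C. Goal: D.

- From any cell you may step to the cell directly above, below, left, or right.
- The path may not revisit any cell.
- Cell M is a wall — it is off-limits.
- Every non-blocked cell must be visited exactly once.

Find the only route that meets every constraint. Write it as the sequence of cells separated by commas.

Need to visit all 14 open cells exactly once, starting at C and ending at D.
Cell F has only two open neighbours (L and D), so the path must pass straight through it: one of those is the cell it's entered from and the other is where it exits.
Route from C: 2× left (reaching A), down to H, right to I, down to N, right to O, up to J, right to K, down to P, right to Q, 2× up (reaching F), left to D — 13 moves in all.
Check: all 14 open cells covered.

C, B, A, H, I, N, O, J, K, P, Q, L, F, D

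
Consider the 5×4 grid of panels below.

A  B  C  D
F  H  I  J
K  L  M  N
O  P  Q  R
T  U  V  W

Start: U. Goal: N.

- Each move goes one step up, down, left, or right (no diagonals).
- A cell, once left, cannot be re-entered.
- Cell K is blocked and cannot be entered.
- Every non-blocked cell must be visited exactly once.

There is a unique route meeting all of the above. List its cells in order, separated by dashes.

U - T - O - P - L - H - F - A - B - C - D - J - I - M - Q - V - W - R - N

Need to visit all 19 open cells exactly once, starting at U and ending at N.
Route from U: left 1 to T, up 1 to O, right 1 to P, up 2 to H, left 1 to F, up 1 to A, right 3 to D, down 1 to J, left 1 to I, down 3 to V, right 1 to W, up 2 to N — 18 moves in all.
Check: all 19 open cells covered.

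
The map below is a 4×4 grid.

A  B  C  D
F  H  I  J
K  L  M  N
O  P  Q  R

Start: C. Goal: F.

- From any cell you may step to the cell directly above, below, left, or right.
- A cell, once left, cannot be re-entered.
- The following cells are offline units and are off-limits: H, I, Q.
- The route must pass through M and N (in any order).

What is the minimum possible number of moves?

Any route passes through M and N in some order between C and F. Summing Manhattan distances along each leg and taking the cheapest ordering (C → N → M → F) gives a lower bound of 3 + 1 + 3 = 7 moves.
A route of 7 moves achieves this: C → D → J → N → M → L → K → F.
Since 7 matches the lower bound, it is optimal.

7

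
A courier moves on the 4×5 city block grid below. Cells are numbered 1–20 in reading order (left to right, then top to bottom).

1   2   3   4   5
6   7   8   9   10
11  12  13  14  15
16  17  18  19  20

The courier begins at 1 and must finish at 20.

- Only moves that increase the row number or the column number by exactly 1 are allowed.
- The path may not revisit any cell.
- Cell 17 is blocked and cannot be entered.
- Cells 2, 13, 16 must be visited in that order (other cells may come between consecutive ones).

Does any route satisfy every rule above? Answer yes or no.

16 lies to the left of 13, so going from 13 to 16 would need a leftward move — but moves only go right/down, so 13 cannot be visited before 16.

no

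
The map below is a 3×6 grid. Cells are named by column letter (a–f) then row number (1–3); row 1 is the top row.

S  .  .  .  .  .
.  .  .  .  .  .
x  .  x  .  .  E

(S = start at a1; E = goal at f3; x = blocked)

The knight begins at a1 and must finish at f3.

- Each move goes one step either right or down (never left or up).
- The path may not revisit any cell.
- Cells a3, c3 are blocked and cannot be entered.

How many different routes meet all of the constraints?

15

A right/down-only route from a1 to f3 makes exactly 2 down-moves and 5 right-moves in some order.
With no other constraints that would be C(7,2) = 21 routes.
Subtract routes through each blocked cell (inclusion–exclusion for overlaps): − through a3: 1 − through c3: 6 + through a3&c3: 1 → 15.
That gives 15 routes.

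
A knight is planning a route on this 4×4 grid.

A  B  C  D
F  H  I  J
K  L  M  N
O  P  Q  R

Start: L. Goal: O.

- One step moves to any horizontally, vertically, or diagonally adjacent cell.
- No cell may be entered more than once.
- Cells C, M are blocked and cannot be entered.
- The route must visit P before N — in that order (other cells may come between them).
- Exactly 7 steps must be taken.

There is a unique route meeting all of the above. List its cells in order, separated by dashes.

L - P - Q - N - I - H - K - O

The waypoints must appear in the order P, N, with no cell reused.
Route from L: down to P, right to Q, up-right to N, up-left to I, left to H, down-left to K, down to O — 7 moves in all.
Check: order respected (P at step 1, N at step 3); 7 moves as required.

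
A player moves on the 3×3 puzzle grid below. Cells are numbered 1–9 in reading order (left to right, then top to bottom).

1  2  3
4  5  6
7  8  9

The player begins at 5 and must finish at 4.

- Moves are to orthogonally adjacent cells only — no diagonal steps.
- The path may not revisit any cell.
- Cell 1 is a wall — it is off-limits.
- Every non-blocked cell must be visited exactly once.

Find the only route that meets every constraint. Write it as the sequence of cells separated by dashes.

Need to visit all 8 open cells exactly once, starting at 5 and ending at 4.
Cell 7 has only two open neighbours (4 and 8), so the path must pass straight through it: one of those is the cell it's entered from and the other is where it exits.
Route from 5: up 1 to 2, right 1 to 3, down 2 to 9, left 2 to 7, up 1 to 4 — 7 moves in all.
Check: all 8 open cells covered.

5 - 2 - 3 - 6 - 9 - 8 - 7 - 4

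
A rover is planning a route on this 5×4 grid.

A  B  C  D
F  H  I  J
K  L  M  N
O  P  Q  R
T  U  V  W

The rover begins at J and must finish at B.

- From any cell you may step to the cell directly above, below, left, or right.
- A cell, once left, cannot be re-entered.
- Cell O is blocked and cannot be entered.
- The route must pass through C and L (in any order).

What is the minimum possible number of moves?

Any route passes through C and L in some order between J and B. Summing Manhattan distances along each leg and taking the cheapest ordering (J → L → C → B) gives a lower bound of 3 + 3 + 1 = 7 moves.
A route of 7 moves achieves this: J → D → C → I → M → L → H → B.
Since 7 matches the lower bound, it is optimal.

7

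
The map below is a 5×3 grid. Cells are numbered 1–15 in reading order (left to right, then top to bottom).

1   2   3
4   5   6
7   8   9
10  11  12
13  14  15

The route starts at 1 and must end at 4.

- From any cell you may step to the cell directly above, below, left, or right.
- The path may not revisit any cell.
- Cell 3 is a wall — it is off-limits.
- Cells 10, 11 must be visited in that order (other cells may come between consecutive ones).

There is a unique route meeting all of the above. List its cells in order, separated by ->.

1 -> 2 -> 5 -> 6 -> 9 -> 12 -> 15 -> 14 -> 13 -> 10 -> 11 -> 8 -> 7 -> 4

The waypoints must appear in the order 10, 11, with no cell reused.
Route from 1: right to 2, down to 5, right to 6, 3× down (reaching 15), 2× left (reaching 13), up to 10, right to 11, up to 8, left to 7, up to 4 — 13 moves in all.
Check: order respected (10 at step 9, 11 at step 10).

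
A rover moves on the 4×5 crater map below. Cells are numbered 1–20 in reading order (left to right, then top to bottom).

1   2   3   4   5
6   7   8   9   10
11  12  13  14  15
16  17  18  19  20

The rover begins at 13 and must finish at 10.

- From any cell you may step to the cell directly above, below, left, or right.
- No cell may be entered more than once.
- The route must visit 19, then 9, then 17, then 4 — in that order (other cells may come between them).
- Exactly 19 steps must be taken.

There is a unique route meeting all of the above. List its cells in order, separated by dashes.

13 - 18 - 19 - 20 - 15 - 14 - 9 - 8 - 7 - 12 - 17 - 16 - 11 - 6 - 1 - 2 - 3 - 4 - 5 - 10

The waypoints must appear in the order 19, 9, 17, 4, with no cell reused.
Route from 13: down to 18, 2× right (reaching 20), up to 15, left to 14, up to 9, 2× left (reaching 7), 2× down (reaching 17), left to 16, 3× up (reaching 1), 4× right (reaching 5), down to 10 — 19 moves in all.
Check: order respected (19 at step 2, 9 at step 6, 17 at step 10, 4 at step 17); 19 moves as required.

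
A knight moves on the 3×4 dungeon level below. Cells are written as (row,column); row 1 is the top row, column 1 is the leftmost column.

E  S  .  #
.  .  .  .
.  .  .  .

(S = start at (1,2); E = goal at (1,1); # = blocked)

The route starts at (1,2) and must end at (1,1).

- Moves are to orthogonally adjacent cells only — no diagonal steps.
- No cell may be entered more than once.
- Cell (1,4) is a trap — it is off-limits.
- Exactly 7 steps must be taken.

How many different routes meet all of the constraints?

Need simple routes of exactly 7 moves from (1,2) to (1,1) (Manhattan distance 1, so 3 moves are spent on a detour and 3 undoing it).
Enumerating: (1,2) (2,2) (2,3) (3,3) (3,2) (3,1) (2,1) (1,1) | (1,2) (1,3) (2,3) (3,3) (3,2) (2,2) (2,1) (1,1) | (1,2) (1,3) (2,3) (3,3) (3,2) (3,1) (2,1) (1,1) | (1,2) (1,3) (2,3) (2,2) (3,2) (3,1) (2,1) (1,1).
That gives 4 routes.

4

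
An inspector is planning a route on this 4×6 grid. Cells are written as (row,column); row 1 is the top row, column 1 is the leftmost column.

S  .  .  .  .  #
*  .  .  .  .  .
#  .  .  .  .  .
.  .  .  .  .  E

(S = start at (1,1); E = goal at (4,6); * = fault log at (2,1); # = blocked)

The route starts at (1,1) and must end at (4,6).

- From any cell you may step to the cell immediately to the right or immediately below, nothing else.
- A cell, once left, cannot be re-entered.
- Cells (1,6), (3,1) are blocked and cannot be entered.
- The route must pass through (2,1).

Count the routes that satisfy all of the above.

15

A right/down-only route from (1,1) to (4,6) makes exactly 3 down-moves and 5 right-moves in some order.
With no other constraints that would be C(8,3) = 56 routes.
Split at (2,1) and multiply the segment counts (each segment already excludes blocked cells): (1,1)→(2,1): 1; (2,1)→(4,6): 15; product = 15.
That gives 15 routes.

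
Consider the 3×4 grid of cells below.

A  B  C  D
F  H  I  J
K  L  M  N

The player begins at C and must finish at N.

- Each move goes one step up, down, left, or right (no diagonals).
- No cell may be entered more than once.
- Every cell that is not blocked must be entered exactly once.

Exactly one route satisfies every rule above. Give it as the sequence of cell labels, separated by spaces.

Need to visit all 12 open cells exactly once, starting at C and ending at N.
Cell D has only two open neighbours (J and C), so the path must pass straight through it: one of those is the cell it's entered from and the other is where it exits.
Route from C: right 1 to D, down 1 to J, left 2 to H, up 1 to B, left 1 to A, down 2 to K, right 3 to N — 11 moves in all.
Check: all 12 open cells covered.

C D J I H B A F K L M N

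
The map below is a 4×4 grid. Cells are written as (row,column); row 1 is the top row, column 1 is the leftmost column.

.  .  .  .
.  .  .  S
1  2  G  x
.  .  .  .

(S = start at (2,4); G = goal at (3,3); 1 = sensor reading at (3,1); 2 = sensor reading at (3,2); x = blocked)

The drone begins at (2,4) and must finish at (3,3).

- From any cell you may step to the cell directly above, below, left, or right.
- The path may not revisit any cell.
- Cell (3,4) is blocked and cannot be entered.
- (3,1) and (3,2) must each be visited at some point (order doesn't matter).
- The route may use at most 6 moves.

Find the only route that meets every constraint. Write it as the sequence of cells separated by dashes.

(2,4) - (2,3) - (2,2) - (2,1) - (3,1) - (3,2) - (3,3)

Any route must reach (3,1) and (3,2) and still end at (3,3) within 6 moves, so the order of the required stops is forced.
Route from (2,4): 3× left (reaching (2,1)), down to (3,1), 2× right (reaching (3,3)) — 6 moves in all.
Check: all required cells visited; 6 ≤ 6 moves.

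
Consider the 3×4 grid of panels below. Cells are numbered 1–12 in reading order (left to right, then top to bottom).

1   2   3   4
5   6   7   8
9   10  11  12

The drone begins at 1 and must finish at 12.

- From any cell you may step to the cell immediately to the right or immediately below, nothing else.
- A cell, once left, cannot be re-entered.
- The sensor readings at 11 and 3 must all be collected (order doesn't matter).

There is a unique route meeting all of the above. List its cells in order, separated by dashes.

Moves only go right or down, so the column and row indices never decrease.
Route from 1: 2× right (reaching 3), 2× down (reaching 11), right to 12 — 5 moves in all.
Check: all required cells visited.

1 - 2 - 3 - 7 - 11 - 12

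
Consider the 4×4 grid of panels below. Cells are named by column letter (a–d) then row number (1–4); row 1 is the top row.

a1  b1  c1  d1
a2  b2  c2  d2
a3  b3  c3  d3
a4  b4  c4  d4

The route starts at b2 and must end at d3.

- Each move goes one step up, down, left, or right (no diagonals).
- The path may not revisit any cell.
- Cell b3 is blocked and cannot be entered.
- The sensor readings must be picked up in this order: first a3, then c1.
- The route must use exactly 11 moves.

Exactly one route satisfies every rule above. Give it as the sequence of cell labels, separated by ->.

b2 -> a2 -> a3 -> a4 -> b4 -> c4 -> c3 -> c2 -> c1 -> d1 -> d2 -> d3

The waypoints must appear in the order a3, c1, with no cell reused.
Route from b2: left 1 to a2, down 2 to a4, right 2 to c4, up 3 to c1, right 1 to d1, down 2 to d3 — 11 moves in all.
Check: order respected (a3 at step 2, c1 at step 8); 11 moves as required.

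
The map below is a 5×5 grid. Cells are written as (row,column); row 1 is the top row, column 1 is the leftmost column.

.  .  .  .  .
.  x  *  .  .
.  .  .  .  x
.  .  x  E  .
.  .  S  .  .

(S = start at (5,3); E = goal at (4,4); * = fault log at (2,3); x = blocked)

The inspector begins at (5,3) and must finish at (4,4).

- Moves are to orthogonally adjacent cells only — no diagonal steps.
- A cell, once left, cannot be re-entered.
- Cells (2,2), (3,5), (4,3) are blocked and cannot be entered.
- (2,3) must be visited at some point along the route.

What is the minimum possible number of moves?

Any route passes through (2,3) somewhere between (5,3) and (4,4). Summing Manhattan distances along the two legs ((5,3) → (2,3) → (4,4)) gives a lower bound of 3 + 3 = 6 moves.
That bound ignores the blocked cells. Measuring each leg by the fewest moves that actually steer around them ((5,3)→(2,3): 5; (2,3)→(4,4): 3) raises the lower bound to 8.
A route of 8 moves exists: (5,3) → (5,2) → (4,2) → (3,2) → (3,3) → (2,3) → (2,4) → (3,4) → (4,4).
Since 8 matches that lower bound, it is optimal.

8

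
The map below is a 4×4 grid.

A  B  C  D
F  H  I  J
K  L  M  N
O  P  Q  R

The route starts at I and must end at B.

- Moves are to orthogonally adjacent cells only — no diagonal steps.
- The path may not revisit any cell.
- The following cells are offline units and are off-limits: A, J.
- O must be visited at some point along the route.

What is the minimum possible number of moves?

8

Any route passes through O somewhere between I and B. Summing Manhattan distances along the two legs (I → O → B) gives a lower bound of 4 + 4 = 8 moves.
A route of 8 moves achieves this: I → M → Q → P → O → K → F → H → B.
Since 8 matches the lower bound, it is optimal.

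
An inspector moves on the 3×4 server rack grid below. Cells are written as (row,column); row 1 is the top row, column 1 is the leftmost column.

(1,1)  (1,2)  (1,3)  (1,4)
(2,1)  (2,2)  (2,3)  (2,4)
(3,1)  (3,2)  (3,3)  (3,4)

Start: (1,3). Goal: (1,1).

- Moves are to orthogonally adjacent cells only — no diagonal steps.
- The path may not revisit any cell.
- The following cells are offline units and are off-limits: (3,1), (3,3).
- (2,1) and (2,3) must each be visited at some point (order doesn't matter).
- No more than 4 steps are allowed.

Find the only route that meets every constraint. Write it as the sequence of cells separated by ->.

The 4-move cap with required stops at (2,1), (2,3) leaves no slack for detours.
Route from (1,3): down 1 to (2,3), left 2 to (2,1), up 1 to (1,1) — 4 moves in all.
Check: all required cells visited; 4 ≤ 4 moves.

(1,3) -> (2,3) -> (2,2) -> (2,1) -> (1,1)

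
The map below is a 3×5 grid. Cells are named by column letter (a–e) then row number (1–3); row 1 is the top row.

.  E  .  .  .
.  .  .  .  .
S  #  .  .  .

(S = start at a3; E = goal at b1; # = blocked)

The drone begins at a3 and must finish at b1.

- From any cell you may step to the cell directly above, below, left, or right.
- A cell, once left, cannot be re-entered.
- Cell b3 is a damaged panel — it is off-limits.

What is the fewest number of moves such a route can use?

The Manhattan distance from a3 to b1 is |3−1| + |1−2| = 3, so at least 3 moves are needed.
A route of 3 moves achieves this: a3 → a2 → a1 → b1.
Since 3 matches the lower bound, it is optimal.

3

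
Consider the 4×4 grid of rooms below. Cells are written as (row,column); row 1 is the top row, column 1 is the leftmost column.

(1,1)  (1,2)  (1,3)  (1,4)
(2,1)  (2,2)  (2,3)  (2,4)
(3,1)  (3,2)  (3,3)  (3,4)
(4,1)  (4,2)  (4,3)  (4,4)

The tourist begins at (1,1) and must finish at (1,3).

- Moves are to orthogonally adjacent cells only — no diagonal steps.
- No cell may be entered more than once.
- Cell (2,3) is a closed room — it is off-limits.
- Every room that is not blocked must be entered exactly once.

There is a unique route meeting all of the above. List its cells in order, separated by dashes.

Need to visit all 15 open cells exactly once, starting at (1,1) and ending at (1,3).
Cell (2,4) has only two open neighbours ((1,4) and (3,4)), so the path must pass straight through it: one of those is the cell it's entered from and the other is where it exits.
Route from (1,1): right 1 to (1,2), down 1 to (2,2), left 1 to (2,1), down 2 to (4,1), right 1 to (4,2), up 1 to (3,2), right 1 to (3,3), down 1 to (4,3), right 1 to (4,4), up 3 to (1,4), left 1 to (1,3) — 14 moves in all.
Check: all 15 open cells covered.

(1,1) - (1,2) - (2,2) - (2,1) - (3,1) - (4,1) - (4,2) - (3,2) - (3,3) - (4,3) - (4,4) - (3,4) - (2,4) - (1,4) - (1,3)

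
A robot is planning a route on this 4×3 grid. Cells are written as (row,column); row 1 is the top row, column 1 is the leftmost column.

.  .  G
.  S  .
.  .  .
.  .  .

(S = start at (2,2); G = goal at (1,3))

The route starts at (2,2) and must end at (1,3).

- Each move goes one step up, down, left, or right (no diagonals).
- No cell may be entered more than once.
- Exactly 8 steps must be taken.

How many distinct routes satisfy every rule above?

7

Need simple routes of exactly 8 moves from (2,2) to (1,3) (Manhattan distance 2, so 3 moves are spent on a detour and 3 undoing it).
Enumerating: (2,2) (1,2) (1,1) (2,1) (3,1) (3,2) (3,3) (2,3) (1,3) | (2,2) (3,2) (4,2) (4,1) (3,1) (2,1) (1,1) (1,2) (1,3) | (2,2) (3,2) (3,1) (4,1) (4,2) (4,3) (3,3) (2,3) (1,3) | (2,2) (2,1) (3,1) (4,1) (4,2) (3,2) (3,3) (2,3) (1,3) | (2,2) (2,1) (3,1) (4,1) (4,2) (4,3) (3,3) (2,3) (1,3) | (2,2) (2,1) (3,1) (3,2) (4,2) (4,3) (3,3) (2,3) (1,3) | (2,2) (2,3) (3,3) (3,2) (3,1) (2,1) (1,1) (1,2) (1,3).
That gives 7 routes.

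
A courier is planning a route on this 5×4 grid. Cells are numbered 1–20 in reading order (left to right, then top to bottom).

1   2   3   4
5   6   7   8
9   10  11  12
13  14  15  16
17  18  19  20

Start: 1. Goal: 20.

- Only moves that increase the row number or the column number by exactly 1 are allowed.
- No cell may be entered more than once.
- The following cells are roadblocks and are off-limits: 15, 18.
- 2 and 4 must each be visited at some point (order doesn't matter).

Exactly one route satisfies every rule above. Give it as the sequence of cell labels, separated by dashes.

1 - 2 - 3 - 4 - 8 - 12 - 16 - 20

Moves only go right or down, so the column and row indices never decrease.
Route from 1: 3× right (reaching 4), 4× down (reaching 20) — 7 moves in all.
Check: all required cells visited.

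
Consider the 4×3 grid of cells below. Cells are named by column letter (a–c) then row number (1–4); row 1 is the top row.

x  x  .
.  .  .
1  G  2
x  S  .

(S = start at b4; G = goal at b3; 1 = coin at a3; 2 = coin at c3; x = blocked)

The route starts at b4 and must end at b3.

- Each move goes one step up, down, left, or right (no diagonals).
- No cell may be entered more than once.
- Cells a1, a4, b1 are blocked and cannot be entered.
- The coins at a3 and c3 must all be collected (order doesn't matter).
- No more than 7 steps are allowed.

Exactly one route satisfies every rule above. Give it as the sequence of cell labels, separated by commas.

The 7-move cap with required stops at a3, c3 leaves no slack for detours.
Route from b4: right 1 to c4, up 2 to c2, left 2 to a2, down 1 to a3, right 1 to b3 — 7 moves in all.
Check: all required cells visited; 7 ≤ 7 moves.

b4, c4, c3, c2, b2, a2, a3, b3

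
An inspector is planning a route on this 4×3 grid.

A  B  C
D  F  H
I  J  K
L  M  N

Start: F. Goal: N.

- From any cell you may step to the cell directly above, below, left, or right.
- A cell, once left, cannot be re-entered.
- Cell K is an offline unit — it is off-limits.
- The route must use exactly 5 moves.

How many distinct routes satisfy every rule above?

Need simple routes of exactly 5 moves from F to N (Manhattan distance 3, so 1 moves are spent on a detour and 1 undoing it).
Enumerating: F J I L M N | F D I L M N | F D I J M N.
That gives 3 routes.

3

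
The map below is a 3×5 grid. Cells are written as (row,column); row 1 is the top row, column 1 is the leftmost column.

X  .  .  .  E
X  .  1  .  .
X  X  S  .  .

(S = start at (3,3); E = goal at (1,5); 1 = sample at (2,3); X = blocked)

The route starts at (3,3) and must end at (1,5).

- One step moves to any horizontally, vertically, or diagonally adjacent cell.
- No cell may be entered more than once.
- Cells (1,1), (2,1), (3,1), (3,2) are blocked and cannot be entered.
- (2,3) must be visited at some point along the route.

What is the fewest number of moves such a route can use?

Any route passes through (2,3) somewhere between (3,3) and (1,5). Summing Chebyshev distances along the two legs ((3,3) → (2,3) → (1,5)) gives a lower bound of 1 + 2 = 3 moves.
A route of 3 moves achieves this: (3,3) → (2,3) → (1,4) → (1,5).
Since 3 matches the lower bound, it is optimal.

3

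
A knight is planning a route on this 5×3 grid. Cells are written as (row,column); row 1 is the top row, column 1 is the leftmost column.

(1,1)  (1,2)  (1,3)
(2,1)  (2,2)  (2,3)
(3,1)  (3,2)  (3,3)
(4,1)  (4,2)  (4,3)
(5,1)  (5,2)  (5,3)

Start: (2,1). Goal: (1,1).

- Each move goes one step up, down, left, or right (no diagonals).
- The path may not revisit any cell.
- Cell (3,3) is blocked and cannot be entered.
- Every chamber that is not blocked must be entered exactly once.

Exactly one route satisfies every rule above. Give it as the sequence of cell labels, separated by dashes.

Need to visit all 14 open cells exactly once, starting at (2,1) and ending at (1,1).
Cell (5,1) has only two open neighbours ((4,1) and (5,2)), so the path must pass straight through it: one of those is the cell it's entered from and the other is where it exits.
Route from (2,1): down 3 to (5,1), right 2 to (5,3), up 1 to (4,3), left 1 to (4,2), up 2 to (2,2), right 1 to (2,3), up 1 to (1,3), left 2 to (1,1) — 13 moves in all.
Check: all 14 open cells covered.

(2,1) - (3,1) - (4,1) - (5,1) - (5,2) - (5,3) - (4,3) - (4,2) - (3,2) - (2,2) - (2,3) - (1,3) - (1,2) - (1,1)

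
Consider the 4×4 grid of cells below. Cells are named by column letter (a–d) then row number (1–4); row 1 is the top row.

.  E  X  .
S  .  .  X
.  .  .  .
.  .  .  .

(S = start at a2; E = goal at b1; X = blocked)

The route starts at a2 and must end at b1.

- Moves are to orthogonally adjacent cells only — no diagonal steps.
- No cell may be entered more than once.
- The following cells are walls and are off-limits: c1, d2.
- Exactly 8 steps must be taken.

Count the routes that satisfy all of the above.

Need simple routes of exactly 8 moves from a2 to b1 (Manhattan distance 2, so 3 moves are spent on a detour and 3 undoing it).
Enumerating: a2 a3 a4 b4 b3 c3 c2 b2 b1 | a2 a3 a4 b4 c4 c3 c2 b2 b1 | a2 a3 a4 b4 c4 c3 b3 b2 b1 | a2 a3 b3 b4 c4 c3 c2 b2 b1.
That gives 4 routes.

4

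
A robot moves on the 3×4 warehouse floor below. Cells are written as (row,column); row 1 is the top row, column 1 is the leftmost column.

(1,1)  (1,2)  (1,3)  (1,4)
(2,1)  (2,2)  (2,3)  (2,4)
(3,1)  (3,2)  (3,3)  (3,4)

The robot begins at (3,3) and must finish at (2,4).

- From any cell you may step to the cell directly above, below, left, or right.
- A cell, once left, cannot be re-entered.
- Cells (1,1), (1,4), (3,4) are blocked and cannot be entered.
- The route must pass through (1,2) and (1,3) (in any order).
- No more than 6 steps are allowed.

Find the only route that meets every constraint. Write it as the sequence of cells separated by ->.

(3,3) -> (3,2) -> (2,2) -> (1,2) -> (1,3) -> (2,3) -> (2,4)

The budget equals the shortest possible length, so every move has to be on a shortest route through the required cells.
Route from (3,3): left to (3,2), 2× up (reaching (1,2)), right to (1,3), down to (2,3), right to (2,4) — 6 moves in all.
Check: all required cells visited; 6 ≤ 6 moves.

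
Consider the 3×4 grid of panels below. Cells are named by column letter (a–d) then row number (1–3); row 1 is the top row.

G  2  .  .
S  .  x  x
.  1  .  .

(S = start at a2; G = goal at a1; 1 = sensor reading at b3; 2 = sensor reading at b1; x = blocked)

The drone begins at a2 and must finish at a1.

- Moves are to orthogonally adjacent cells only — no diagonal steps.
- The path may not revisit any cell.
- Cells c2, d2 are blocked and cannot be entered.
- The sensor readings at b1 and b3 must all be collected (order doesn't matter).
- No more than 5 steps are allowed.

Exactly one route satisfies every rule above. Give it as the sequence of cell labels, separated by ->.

The 5-move cap with required stops at b1, b3 leaves no slack for detours.
Route from a2: down 1 to a3, right 1 to b3, up 2 to b1, left 1 to a1 — 5 moves in all.
Check: all required cells visited; 5 ≤ 5 moves.

a2 -> a3 -> b3 -> b2 -> b1 -> a1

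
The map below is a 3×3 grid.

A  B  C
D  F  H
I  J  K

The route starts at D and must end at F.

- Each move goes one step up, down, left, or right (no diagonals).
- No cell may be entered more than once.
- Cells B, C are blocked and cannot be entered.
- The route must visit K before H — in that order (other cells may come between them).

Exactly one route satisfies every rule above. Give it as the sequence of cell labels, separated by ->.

The waypoints must appear in the order K, H, with no cell reused.
Route from D: down to I, 2× right (reaching K), up to H, left to F — 5 moves in all.
Check: order respected (K at step 3, H at step 4).

D -> I -> J -> K -> H -> F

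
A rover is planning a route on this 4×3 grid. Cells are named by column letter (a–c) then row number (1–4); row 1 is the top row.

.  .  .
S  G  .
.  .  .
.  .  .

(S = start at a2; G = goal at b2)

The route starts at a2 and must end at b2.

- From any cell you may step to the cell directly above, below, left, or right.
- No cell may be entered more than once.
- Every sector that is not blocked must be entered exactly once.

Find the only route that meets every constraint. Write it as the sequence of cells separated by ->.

a2 -> a1 -> b1 -> c1 -> c2 -> c3 -> c4 -> b4 -> a4 -> a3 -> b3 -> b2

Need to visit all 12 open cells exactly once, starting at a2 and ending at b2.
Route from a2: up to a1, 2× right (reaching c1), 3× down (reaching c4), 2× left (reaching a4), up to a3, right to b3, up to b2 — 11 moves in all.
Check: all 12 open cells covered.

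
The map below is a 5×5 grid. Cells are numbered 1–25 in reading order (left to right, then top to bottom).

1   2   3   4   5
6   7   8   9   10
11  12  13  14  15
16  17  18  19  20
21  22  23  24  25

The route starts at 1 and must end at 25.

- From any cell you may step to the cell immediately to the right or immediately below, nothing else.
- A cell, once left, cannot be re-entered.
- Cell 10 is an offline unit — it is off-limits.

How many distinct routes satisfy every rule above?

A right/down-only route from 1 to 25 makes exactly 4 down-moves and 4 right-moves in some order.
With no other constraints that would be C(8,4) = 70 routes.
Subtract routes through each blocked cell (inclusion–exclusion for overlaps): − through 10: 5 → 65.
That gives 65 routes.

65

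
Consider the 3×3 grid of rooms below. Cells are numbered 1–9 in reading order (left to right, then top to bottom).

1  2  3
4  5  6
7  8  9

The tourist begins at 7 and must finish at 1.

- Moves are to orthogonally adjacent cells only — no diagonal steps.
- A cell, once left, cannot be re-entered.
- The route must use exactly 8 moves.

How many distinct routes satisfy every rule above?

2

Need simple routes of exactly 8 moves from 7 to 1 (Manhattan distance 2, so 3 moves are spent on a detour and 3 undoing it).
Enumerating: 7 4 5 8 9 6 3 2 1 | 7 8 9 6 3 2 5 4 1.
That gives 2 routes.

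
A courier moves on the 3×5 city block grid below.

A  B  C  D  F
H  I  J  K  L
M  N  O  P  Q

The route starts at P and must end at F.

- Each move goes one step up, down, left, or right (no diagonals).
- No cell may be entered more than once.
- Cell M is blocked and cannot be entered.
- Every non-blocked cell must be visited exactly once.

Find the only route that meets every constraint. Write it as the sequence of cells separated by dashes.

Need to visit all 14 open cells exactly once, starting at P and ending at F.
Cell Q has only two open neighbours (L and P), so the path must pass straight through it: one of those is the cell it's entered from and the other is where it exits.
Route from P: right to Q, up to L, 2× left (reaching J), down to O, left to N, up to I, left to H, up to A, 4× right (reaching F) — 13 moves in all.
Check: all 14 open cells covered.

P - Q - L - K - J - O - N - I - H - A - B - C - D - F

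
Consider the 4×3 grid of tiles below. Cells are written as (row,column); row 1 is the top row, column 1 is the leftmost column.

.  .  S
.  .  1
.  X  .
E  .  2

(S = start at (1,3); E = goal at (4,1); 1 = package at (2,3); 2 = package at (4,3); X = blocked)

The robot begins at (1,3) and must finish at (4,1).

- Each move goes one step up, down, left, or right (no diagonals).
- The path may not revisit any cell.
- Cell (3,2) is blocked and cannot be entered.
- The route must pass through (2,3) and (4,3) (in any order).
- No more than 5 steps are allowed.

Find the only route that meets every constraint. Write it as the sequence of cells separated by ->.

(1,3) -> (2,3) -> (3,3) -> (4,3) -> (4,2) -> (4,1)

The 5-move cap with required stops at (2,3), (4,3) leaves no slack for detours.
Route from (1,3): 3× down (reaching (4,3)), 2× left (reaching (4,1)) — 5 moves in all.
Check: all required cells visited; 5 ≤ 5 moves.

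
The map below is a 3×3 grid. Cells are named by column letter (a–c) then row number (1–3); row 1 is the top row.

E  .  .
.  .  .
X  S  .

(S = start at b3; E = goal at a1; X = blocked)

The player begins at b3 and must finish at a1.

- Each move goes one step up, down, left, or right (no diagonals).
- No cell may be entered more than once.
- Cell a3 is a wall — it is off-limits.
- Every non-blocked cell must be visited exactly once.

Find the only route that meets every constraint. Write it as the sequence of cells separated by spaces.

b3 c3 c2 c1 b1 b2 a2 a1

Need to visit all 8 open cells exactly once, starting at b3 and ending at a1.
Route from b3: right 1 to c3, up 2 to c1, left 1 to b1, down 1 to b2, left 1 to a2, up 1 to a1 — 7 moves in all.
Check: all 8 open cells covered.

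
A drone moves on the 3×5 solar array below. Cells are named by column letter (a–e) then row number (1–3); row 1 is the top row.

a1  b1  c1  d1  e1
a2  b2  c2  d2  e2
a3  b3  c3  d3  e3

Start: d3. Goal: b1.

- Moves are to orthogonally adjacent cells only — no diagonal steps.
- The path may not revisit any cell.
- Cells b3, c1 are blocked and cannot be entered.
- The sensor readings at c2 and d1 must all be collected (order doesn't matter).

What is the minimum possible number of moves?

Any route passes through c2 and d1 in some order between d3 and b1. Summing Manhattan distances along each leg and taking the cheapest ordering (d3 → d1 → c2 → b1) gives a lower bound of 2 + 2 + 2 = 6 moves.
The shortest route satisfying every rule uses 8 moves: d3 → e3 → e2 → e1 → d1 → d2 → c2 → b2 → b1.
The bound of 6 isn't tight here; checking systematically, no route of length 6 through 7 satisfies every constraint, so 8 is the minimum.

8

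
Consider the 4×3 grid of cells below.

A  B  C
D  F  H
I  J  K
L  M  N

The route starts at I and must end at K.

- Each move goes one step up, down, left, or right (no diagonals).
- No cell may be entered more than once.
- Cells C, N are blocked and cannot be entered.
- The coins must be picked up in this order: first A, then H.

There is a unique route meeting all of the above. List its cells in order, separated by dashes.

The waypoints must appear in the order A, H, with no cell reused.
Route from I: 2× up (reaching A), right to B, down to F, right to H, down to K — 6 moves in all.
Check: order respected (A at step 2, H at step 5).

I - D - A - B - F - H - K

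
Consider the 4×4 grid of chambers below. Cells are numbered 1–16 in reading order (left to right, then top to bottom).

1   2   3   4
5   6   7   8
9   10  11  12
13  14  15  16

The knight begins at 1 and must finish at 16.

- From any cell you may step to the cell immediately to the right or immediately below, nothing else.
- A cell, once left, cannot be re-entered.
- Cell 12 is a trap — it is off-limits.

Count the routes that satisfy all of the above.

10

A right/down-only route from 1 to 16 makes exactly 3 down-moves and 3 right-moves in some order.
With no other constraints that would be C(6,3) = 20 routes.
Subtract routes through each blocked cell (inclusion–exclusion for overlaps): − through 12: 10 → 10.
That gives 10 routes.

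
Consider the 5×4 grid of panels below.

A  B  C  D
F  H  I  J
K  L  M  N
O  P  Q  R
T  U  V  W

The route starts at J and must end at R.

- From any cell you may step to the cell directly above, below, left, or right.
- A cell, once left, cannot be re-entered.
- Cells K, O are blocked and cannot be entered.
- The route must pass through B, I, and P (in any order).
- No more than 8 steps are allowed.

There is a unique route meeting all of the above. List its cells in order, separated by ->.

The 8-move cap with required stops at B, I, P leaves no slack for detours.
Route from J: left 1 to I, up 1 to C, left 1 to B, down 3 to P, right 2 to R — 8 moves in all.
Check: all required cells visited; 8 ≤ 8 moves.

J -> I -> C -> B -> H -> L -> P -> Q -> R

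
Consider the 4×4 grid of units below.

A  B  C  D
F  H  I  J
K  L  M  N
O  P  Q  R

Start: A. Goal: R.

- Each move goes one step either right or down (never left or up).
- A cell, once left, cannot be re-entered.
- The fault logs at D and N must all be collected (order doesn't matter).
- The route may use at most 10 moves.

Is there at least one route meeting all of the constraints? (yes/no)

yes

One route that works: A → B → C → D → J → N → R.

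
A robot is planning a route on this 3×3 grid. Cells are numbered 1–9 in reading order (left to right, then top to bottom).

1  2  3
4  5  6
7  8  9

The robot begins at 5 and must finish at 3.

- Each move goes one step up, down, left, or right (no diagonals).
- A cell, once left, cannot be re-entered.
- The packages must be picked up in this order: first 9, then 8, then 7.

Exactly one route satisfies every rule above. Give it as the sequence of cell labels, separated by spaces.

The waypoints must appear in the order 9, 8, 7, with no cell reused.
Route from 5: right to 6, down to 9, 2× left (reaching 7), 2× up (reaching 1), 2× right (reaching 3) — 8 moves in all.
Check: order respected (9 at step 2, 8 at step 3, 7 at step 4).

5 6 9 8 7 4 1 2 3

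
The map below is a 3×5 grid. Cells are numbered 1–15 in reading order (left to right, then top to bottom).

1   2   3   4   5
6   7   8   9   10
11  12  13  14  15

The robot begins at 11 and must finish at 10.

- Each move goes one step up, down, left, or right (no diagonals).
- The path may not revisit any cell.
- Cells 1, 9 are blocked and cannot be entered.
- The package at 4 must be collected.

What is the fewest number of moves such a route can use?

7

Any route passes through 4 somewhere between 11 and 10. Summing Manhattan distances along the two legs (11 → 4 → 10) gives a lower bound of 5 + 2 = 7 moves.
A route of 7 moves achieves this: 11 → 6 → 7 → 2 → 3 → 4 → 5 → 10.
Since 7 matches the lower bound, it is optimal.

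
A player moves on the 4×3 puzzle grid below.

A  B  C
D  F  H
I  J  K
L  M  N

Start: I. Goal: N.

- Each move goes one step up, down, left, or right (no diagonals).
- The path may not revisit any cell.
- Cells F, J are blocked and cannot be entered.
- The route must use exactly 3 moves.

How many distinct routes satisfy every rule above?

1

Need simple routes of exactly 3 moves from I to N (Manhattan distance 3, so 0 moves are spent on a detour and 0 undoing it).
Enumerating: I L M N.
That gives 1 route.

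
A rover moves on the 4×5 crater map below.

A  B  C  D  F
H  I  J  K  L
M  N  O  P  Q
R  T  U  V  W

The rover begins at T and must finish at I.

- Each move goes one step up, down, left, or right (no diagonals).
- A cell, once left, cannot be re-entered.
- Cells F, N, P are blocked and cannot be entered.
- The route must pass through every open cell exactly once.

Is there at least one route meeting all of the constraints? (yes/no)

yes

One route that works: T → R → M → H → A → B → C → D → K → L → Q → W → V → U → O → J → I.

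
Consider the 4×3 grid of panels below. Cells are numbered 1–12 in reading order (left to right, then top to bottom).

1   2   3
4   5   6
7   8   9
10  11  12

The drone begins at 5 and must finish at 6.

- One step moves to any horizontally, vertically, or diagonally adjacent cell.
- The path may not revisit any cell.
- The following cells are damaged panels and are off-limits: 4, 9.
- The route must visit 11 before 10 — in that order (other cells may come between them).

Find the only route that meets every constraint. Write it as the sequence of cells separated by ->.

5 -> 7 -> 11 -> 10 -> 8 -> 6

The waypoints must appear in the order 11, 10, with no cell reused.
Route from 5: down-left to 7, down-right to 11, left to 10, 2× up-right (reaching 6) — 5 moves in all.
Check: order respected (11 at step 2, 10 at step 3).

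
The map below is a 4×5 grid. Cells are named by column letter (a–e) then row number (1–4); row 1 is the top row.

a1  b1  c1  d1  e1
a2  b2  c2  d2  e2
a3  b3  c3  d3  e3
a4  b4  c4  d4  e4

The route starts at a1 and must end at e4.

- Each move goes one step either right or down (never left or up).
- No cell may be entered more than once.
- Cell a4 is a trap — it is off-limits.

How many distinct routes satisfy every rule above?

A right/down-only route from a1 to e4 makes exactly 3 down-moves and 4 right-moves in some order.
With no other constraints that would be C(7,3) = 35 routes.
Subtract routes through each blocked cell (inclusion–exclusion for overlaps): − through a4: 1 → 34.
That gives 34 routes.

34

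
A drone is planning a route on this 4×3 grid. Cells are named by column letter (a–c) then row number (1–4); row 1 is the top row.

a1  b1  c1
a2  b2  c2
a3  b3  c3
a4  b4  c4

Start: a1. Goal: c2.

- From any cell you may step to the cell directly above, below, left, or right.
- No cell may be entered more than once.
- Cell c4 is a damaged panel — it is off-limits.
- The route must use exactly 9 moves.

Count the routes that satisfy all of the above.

Need simple routes of exactly 9 moves from a1 to c2 (Manhattan distance 3, so 3 moves are spent on a detour and 3 undoing it).
Enumerating: a1 a2 a3 a4 b4 b3 b2 b1 c1 c2 | a1 b1 b2 a2 a3 a4 b4 b3 c3 c2.
That gives 2 routes.

2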